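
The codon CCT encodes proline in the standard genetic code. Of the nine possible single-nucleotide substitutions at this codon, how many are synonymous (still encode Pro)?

3

Position 1: none → 0 synonymous.
Position 2: none → 0 synonymous.
Position 3: CCC, CCA, CCG → 3 synonymous.
Total: 0 + 0 + 3 = 3.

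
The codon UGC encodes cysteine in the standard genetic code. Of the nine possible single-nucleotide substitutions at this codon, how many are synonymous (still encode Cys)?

Position 1: none → 0 synonymous.
Position 2: none → 0 synonymous.
Position 3: UGU → 1 synonymous.
Total: 0 + 0 + 1 = 1.

1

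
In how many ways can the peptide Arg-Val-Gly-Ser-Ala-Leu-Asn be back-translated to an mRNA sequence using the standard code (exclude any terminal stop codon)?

Arg: 6 codons.
Val: 4 codons.
Gly: 4 codons.
Ser: 6 codons.
Ala: 4 codons.
Leu: 6 codons.
Asn: 2 codons.
6 × 4 × 4 × 6 × 4 × 6 × 2 = 27648.

27648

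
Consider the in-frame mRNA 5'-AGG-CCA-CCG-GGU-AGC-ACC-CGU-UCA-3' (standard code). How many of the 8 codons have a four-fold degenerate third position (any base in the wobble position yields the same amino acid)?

6

Codon 1 AGG (Arg): third position 2-fold.
Codon 2 CCA (Pro): third position 4-fold.
Codon 3 CCG (Pro): third position 4-fold.
Codon 4 GGU (Gly): third position 4-fold.
Codon 5 AGC (Ser): third position 2-fold.
Codon 6 ACC (Thr): third position 4-fold.
Codon 7 CGU (Arg): third position 4-fold.
Codon 8 UCA (Ser): third position 4-fold.
Four-fold degenerate third positions: 6.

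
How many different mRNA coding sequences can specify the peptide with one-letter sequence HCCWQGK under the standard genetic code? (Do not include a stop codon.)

128

His: 2 codons.
Cys: 2 codons.
Cys: 2 codons.
Trp: 1 codon.
Gln: 2 codons.
Gly: 4 codons.
Lys: 2 codons.
2 × 2 × 2 × 1 × 2 × 4 × 2 = 128.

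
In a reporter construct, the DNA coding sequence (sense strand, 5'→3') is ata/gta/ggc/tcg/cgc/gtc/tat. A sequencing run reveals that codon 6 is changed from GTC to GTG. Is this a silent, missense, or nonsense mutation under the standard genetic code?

silent

Position 18 falls in codon 6: GTC → Val.
After the substitution the codon is GTG → Val.
Both encode Val, so the change is synonymous.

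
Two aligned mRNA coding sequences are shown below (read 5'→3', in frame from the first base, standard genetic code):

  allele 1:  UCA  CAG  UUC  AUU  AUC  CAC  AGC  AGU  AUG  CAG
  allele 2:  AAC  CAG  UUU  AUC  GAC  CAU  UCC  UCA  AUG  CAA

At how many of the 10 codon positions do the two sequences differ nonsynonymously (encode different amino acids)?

2

Codon 1: UCA Ser / AAC Asn — nonsynonymous.
Codon 2: CAG Gln / CAG Gln — identical.
Codon 3: UUC Phe / UUU Phe — synonymous.
Codon 4: AUU Ile / AUC Ile — synonymous.
Codon 5: AUC Ile / GAC Asp — nonsynonymous.
Codon 6: CAC His / CAU His — synonymous.
Codon 7: AGC Ser / UCC Ser — synonymous.
Codon 8: AGU Ser / UCA Ser — synonymous.
Codon 9: AUG Met / AUG Met — identical.
Codon 10: CAG Gln / CAA Gln — synonymous.
Nonsynonymous differences: 2.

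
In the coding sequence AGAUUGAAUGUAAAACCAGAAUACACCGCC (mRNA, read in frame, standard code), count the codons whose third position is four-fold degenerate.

Codon 1 AGA (Arg): third position 2-fold.
Codon 2 UUG (Leu): third position 2-fold.
Codon 3 AAU (Asn): third position 2-fold.
Codon 4 GUA (Val): third position 4-fold.
Codon 5 AAA (Lys): third position 2-fold.
Codon 6 CCA (Pro): third position 4-fold.
Codon 7 GAA (Glu): third position 2-fold.
Codon 8 UAC (Tyr): third position 2-fold.
Codon 9 ACC (Thr): third position 4-fold.
Codon 10 GCC (Ala): third position 4-fold.
Four-fold degenerate third positions: 4.

4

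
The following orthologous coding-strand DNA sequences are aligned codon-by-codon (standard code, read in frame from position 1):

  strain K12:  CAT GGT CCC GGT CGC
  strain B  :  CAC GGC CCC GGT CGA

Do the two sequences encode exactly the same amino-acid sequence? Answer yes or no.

Codon 1: CAT His / CAC His — synonymous.
Codon 2: GGT Gly / GGC Gly — synonymous.
Codon 3: CCC Pro / CCC Pro — identical.
Codon 4: GGT Gly / GGT Gly — identical.
Codon 5: CGC Arg / CGA Arg — synonymous.
Nonsynonymous differences: 0 → same protein.

yes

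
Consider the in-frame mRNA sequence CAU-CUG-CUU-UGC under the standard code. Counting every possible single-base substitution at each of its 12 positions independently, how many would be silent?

9

Codon 1 (CAU, His): 1 synonymous substitution.
Codon 2 (CUG, Leu): 4 synonymous substitutions.
Codon 3 (CUU, Leu): 3 synonymous substitutions.
Codon 4 (UGC, Cys): 1 synonymous substitution.
Total: 1 + 4 + 3 + 1 = 9.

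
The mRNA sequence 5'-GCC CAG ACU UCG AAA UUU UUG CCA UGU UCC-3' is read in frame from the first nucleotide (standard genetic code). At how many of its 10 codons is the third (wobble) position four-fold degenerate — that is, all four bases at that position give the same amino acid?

Codon 1 GCC (Ala): third position 4-fold.
Codon 2 CAG (Gln): third position 2-fold.
Codon 3 ACU (Thr): third position 4-fold.
Codon 4 UCG (Ser): third position 4-fold.
Codon 5 AAA (Lys): third position 2-fold.
Codon 6 UUU (Phe): third position 2-fold.
Codon 7 UUG (Leu): third position 2-fold.
Codon 8 CCA (Pro): third position 4-fold.
Codon 9 UGU (Cys): third position 2-fold.
Codon 10 UCC (Ser): third position 4-fold.
Four-fold degenerate third positions: 5.

5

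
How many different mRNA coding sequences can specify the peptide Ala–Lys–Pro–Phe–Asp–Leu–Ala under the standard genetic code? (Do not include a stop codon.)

3072

Ala: 4 codons.
Lys: 2 codons.
Pro: 4 codons.
Phe: 2 codons.
Asp: 2 codons.
Leu: 6 codons.
Ala: 4 codons.
4 × 2 × 4 × 2 × 2 × 6 × 4 = 3072.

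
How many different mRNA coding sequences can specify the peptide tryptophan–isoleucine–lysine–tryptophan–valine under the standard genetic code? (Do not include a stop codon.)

Trp: 1 codon.
Ile: 3 codons.
Lys: 2 codons.
Trp: 1 codon.
Val: 4 codons.
1 × 3 × 2 × 1 × 4 = 24.

24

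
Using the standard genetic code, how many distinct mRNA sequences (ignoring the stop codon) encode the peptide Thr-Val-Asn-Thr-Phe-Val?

Thr: 4 codons.
Val: 4 codons.
Asn: 2 codons.
Thr: 4 codons.
Phe: 2 codons.
Val: 4 codons.
4 × 4 × 2 × 4 × 2 × 4 = 1024.

1024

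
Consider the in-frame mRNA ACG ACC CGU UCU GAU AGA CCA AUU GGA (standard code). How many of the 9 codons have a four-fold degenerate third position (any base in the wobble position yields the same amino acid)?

6

Codon 1 ACG (Thr): third position 4-fold.
Codon 2 ACC (Thr): third position 4-fold.
Codon 3 CGU (Arg): third position 4-fold.
Codon 4 UCU (Ser): third position 4-fold.
Codon 5 GAU (Asp): third position 2-fold.
Codon 6 AGA (Arg): third position 2-fold.
Codon 7 CCA (Pro): third position 4-fold.
Codon 8 AUU (Ile): third position 3-fold.
Codon 9 GGA (Gly): third position 4-fold.
Four-fold degenerate third positions: 6.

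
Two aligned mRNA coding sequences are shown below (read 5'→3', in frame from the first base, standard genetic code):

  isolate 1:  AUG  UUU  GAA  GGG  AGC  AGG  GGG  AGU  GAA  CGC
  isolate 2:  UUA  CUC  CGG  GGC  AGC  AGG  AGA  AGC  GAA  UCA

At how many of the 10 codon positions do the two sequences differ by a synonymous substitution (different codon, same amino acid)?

2

Codon 1: AUG Met / UUA Leu — nonsynonymous.
Codon 2: UUU Phe / CUC Leu — nonsynonymous.
Codon 3: GAA Glu / CGG Arg — nonsynonymous.
Codon 4: GGG Gly / GGC Gly — synonymous.
Codon 5: AGC Ser / AGC Ser — identical.
Codon 6: AGG Arg / AGG Arg — identical.
Codon 7: GGG Gly / AGA Arg — nonsynonymous.
Codon 8: AGU Ser / AGC Ser — synonymous.
Codon 9: GAA Glu / GAA Glu — identical.
Codon 10: CGC Arg / UCA Ser — nonsynonymous.
Synonymous differences: 2.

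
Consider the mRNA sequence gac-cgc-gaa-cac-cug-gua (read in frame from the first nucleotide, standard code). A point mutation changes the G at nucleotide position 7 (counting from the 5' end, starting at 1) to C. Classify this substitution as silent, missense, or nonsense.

missense

Position 7 falls in codon 3: GAA → Glu.
After the substitution the codon is CAA → Gln.
Glu ≠ Gln, so this is a missense mutation.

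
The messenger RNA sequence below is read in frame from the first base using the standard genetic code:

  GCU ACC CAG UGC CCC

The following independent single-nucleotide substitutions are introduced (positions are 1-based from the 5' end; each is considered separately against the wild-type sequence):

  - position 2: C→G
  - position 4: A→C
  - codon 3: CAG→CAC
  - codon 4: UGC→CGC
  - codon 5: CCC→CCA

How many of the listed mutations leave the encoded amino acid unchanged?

Codon 1: GCU (Ala) → GGU (Gly) — missense.
Codon 2: ACC (Thr) → CCC (Pro) — missense.
Codon 3: CAG (Gln) → CAC (His) — missense.
Codon 4: UGC (Cys) → CGC (Arg) — missense.
Codon 5: CCC (Pro) → CCA (Pro) — synonymous.
Synonymous: 1 of 5.

1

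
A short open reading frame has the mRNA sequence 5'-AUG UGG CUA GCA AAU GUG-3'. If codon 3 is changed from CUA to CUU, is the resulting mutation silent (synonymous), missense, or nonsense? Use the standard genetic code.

Position 9 falls in codon 3: CUA → Leu.
After the substitution the codon is CUU → Leu.
Both encode Leu, so the change is synonymous.

silent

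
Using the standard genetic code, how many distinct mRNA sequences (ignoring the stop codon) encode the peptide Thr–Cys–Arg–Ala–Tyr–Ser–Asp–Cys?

9216

Thr: 4 codons.
Cys: 2 codons.
Arg: 6 codons.
Ala: 4 codons.
Tyr: 2 codons.
Ser: 6 codons.
Asp: 2 codons.
Cys: 2 codons.
4 × 2 × 6 × 4 × 2 × 6 × 2 × 2 = 9216.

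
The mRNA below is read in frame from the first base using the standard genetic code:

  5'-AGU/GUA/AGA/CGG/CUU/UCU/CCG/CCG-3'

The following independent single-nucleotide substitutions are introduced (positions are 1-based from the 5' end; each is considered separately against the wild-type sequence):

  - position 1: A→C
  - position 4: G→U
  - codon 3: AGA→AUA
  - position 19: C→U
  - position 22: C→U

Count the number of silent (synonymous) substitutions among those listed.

Codon 1: AGU (Ser) → CGU (Arg) — missense.
Codon 2: GUA (Val) → UUA (Leu) — missense.
Codon 3: AGA (Arg) → AUA (Ile) — missense.
Codon 7: CCG (Pro) → UCG (Ser) — missense.
Codon 8: CCG (Pro) → UCG (Ser) — missense.
Synonymous: 0 of 5.

0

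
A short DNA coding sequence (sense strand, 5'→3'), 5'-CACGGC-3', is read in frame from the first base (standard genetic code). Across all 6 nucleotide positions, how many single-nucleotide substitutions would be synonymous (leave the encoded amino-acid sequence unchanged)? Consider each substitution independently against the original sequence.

Codon 1 (CAC, His): 1 synonymous substitution.
Codon 2 (GGC, Gly): 3 synonymous substitutions.
Total: 1 + 3 = 4.

4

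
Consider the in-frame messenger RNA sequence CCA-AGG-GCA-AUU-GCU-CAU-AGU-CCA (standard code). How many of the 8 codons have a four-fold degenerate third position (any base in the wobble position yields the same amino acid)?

Codon 1 CCA (Pro): third position 4-fold.
Codon 2 AGG (Arg): third position 2-fold.
Codon 3 GCA (Ala): third position 4-fold.
Codon 4 AUU (Ile): third position 3-fold.
Codon 5 GCU (Ala): third position 4-fold.
Codon 6 CAU (His): third position 2-fold.
Codon 7 AGU (Ser): third position 2-fold.
Codon 8 CCA (Pro): third position 4-fold.
Four-fold degenerate third positions: 4.

4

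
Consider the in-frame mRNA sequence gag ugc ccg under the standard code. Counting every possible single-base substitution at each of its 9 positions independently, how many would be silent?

Codon 1 (GAG, Glu): 1 synonymous substitution.
Codon 2 (UGC, Cys): 1 synonymous substitution.
Codon 3 (CCG, Pro): 3 synonymous substitutions.
Total: 1 + 1 + 3 = 5.

5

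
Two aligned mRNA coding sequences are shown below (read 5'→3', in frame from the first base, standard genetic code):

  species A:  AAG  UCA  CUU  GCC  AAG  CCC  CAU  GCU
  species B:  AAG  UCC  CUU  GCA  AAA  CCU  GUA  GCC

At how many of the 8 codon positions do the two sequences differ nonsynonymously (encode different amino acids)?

Codon 1: AAG Lys / AAG Lys — identical.
Codon 2: UCA Ser / UCC Ser — synonymous.
Codon 3: CUU Leu / CUU Leu — identical.
Codon 4: GCC Ala / GCA Ala — synonymous.
Codon 5: AAG Lys / AAA Lys — synonymous.
Codon 6: CCC Pro / CCU Pro — synonymous.
Codon 7: CAU His / GUA Val — nonsynonymous.
Codon 8: GCU Ala / GCC Ala — synonymous.
Nonsynonymous differences: 1.

1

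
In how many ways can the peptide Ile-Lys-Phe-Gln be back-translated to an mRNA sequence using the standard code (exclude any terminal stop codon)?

Ile: 3 codons.
Lys: 2 codons.
Phe: 2 codons.
Gln: 2 codons.
3 × 2 × 2 × 2 = 24.

24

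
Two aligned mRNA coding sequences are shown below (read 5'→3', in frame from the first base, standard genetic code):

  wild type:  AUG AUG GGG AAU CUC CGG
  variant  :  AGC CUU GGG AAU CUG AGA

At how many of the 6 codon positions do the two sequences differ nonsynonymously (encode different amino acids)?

Codon 1: AUG Met / AGC Ser — nonsynonymous.
Codon 2: AUG Met / CUU Leu — nonsynonymous.
Codon 3: GGG Gly / GGG Gly — identical.
Codon 4: AAU Asn / AAU Asn — identical.
Codon 5: CUC Leu / CUG Leu — synonymous.
Codon 6: CGG Arg / AGA Arg — synonymous.
Nonsynonymous differences: 2.

2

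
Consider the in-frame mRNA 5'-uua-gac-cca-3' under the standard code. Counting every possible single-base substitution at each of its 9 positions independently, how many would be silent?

Codon 1 (UUA, Leu): 2 synonymous substitutions.
Codon 2 (GAC, Asp): 1 synonymous substitution.
Codon 3 (CCA, Pro): 3 synonymous substitutions.
Total: 2 + 1 + 3 = 6.

6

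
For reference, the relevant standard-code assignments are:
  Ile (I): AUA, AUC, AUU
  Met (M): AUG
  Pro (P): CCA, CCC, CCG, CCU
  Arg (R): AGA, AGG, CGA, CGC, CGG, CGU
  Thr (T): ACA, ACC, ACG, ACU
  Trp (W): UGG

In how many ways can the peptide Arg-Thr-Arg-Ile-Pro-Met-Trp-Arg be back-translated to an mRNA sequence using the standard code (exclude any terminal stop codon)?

Arg: 6 codons.
Thr: 4 codons.
Arg: 6 codons.
Ile: 3 codons.
Pro: 4 codons.
Met: 1 codon.
Trp: 1 codon.
Arg: 6 codons.
6 × 4 × 6 × 3 × 4 × 1 × 1 × 6 = 10368.

10368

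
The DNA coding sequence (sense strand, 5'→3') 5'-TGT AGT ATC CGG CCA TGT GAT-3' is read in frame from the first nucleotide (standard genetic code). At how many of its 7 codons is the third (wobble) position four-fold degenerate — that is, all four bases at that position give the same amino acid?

2

Codon 1 TGT (Cys): third position 2-fold.
Codon 2 AGT (Ser): third position 2-fold.
Codon 3 ATC (Ile): third position 3-fold.
Codon 4 CGG (Arg): third position 4-fold.
Codon 5 CCA (Pro): third position 4-fold.
Codon 6 TGT (Cys): third position 2-fold.
Codon 7 GAT (Asp): third position 2-fold.
Four-fold degenerate third positions: 2.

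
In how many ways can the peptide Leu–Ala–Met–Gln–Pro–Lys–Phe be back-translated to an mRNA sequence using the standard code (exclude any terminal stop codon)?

768

Leu: 6 codons.
Ala: 4 codons.
Met: 1 codon.
Gln: 2 codons.
Pro: 4 codons.
Lys: 2 codons.
Phe: 2 codons.
6 × 4 × 1 × 2 × 4 × 2 × 2 = 768.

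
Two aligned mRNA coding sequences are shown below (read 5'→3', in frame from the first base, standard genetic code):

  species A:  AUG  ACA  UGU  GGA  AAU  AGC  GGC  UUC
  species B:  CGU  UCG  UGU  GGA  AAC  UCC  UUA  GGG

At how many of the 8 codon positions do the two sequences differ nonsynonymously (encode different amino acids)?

Codon 1: AUG Met / CGU Arg — nonsynonymous.
Codon 2: ACA Thr / UCG Ser — nonsynonymous.
Codon 3: UGU Cys / UGU Cys — identical.
Codon 4: GGA Gly / GGA Gly — identical.
Codon 5: AAU Asn / AAC Asn — synonymous.
Codon 6: AGC Ser / UCC Ser — synonymous.
Codon 7: GGC Gly / UUA Leu — nonsynonymous.
Codon 8: UUC Phe / GGG Gly — nonsynonymous.
Nonsynonymous differences: 4.

4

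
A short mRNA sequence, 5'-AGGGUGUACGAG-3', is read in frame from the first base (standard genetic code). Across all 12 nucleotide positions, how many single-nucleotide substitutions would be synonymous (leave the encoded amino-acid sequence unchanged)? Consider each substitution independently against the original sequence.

Codon 1 (AGG, Arg): 2 synonymous substitutions.
Codon 2 (GUG, Val): 3 synonymous substitutions.
Codon 3 (UAC, Tyr): 1 synonymous substitution.
Codon 4 (GAG, Glu): 1 synonymous substitution.
Total: 2 + 3 + 1 + 1 = 7.

7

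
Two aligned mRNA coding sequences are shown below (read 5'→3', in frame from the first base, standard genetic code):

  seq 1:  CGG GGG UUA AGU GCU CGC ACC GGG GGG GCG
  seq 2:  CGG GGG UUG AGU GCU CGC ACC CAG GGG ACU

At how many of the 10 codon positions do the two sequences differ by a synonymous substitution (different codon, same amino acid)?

1

Codon 1: CGG Arg / CGG Arg — identical.
Codon 2: GGG Gly / GGG Gly — identical.
Codon 3: UUA Leu / UUG Leu — synonymous.
Codon 4: AGU Ser / AGU Ser — identical.
Codon 5: GCU Ala / GCU Ala — identical.
Codon 6: CGC Arg / CGC Arg — identical.
Codon 7: ACC Thr / ACC Thr — identical.
Codon 8: GGG Gly / CAG Gln — nonsynonymous.
Codon 9: GGG Gly / GGG Gly — identical.
Codon 10: GCG Ala / ACU Thr — nonsynonymous.
Synonymous differences: 1.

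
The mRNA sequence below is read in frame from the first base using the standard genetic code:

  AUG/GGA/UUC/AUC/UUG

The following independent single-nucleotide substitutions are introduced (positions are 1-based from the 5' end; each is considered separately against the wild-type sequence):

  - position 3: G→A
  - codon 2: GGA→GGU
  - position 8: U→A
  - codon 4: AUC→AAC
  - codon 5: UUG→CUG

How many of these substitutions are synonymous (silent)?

Codon 1: AUG (Met) → AUA (Ile) — missense.
Codon 2: GGA (Gly) → GGU (Gly) — synonymous.
Codon 3: UUC (Phe) → UAC (Tyr) — missense.
Codon 4: AUC (Ile) → AAC (Asn) — missense.
Codon 5: UUG (Leu) → CUG (Leu) — synonymous.
Synonymous: 2 of 5.

2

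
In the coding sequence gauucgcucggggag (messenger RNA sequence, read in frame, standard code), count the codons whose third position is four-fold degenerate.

3

Codon 1 GAU (Asp): third position 2-fold.
Codon 2 UCG (Ser): third position 4-fold.
Codon 3 CUC (Leu): third position 4-fold.
Codon 4 GGG (Gly): third position 4-fold.
Codon 5 GAG (Glu): third position 2-fold.
Four-fold degenerate third positions: 3.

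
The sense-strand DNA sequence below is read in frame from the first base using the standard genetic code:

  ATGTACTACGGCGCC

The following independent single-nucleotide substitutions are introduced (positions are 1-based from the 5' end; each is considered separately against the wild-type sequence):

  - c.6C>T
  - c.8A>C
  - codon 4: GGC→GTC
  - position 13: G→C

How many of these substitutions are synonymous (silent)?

Codon 2: TAC (Tyr) → TAT (Tyr) — synonymous.
Codon 3: TAC (Tyr) → TCC (Ser) — missense.
Codon 4: GGC (Gly) → GTC (Val) — missense.
Codon 5: GCC (Ala) → CCC (Pro) — missense.
Synonymous: 1 of 4.

1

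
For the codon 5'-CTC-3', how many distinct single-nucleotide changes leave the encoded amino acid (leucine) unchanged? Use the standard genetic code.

Position 1: none → 0 synonymous.
Position 2: none → 0 synonymous.
Position 3: CTT, CTA, CTG → 3 synonymous.
Total: 0 + 0 + 3 = 3.

3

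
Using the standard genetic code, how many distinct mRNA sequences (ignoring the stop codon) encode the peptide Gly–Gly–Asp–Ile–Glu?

192

Gly: 4 codons.
Gly: 4 codons.
Asp: 2 codons.
Ile: 3 codons.
Glu: 2 codons.
4 × 4 × 2 × 3 × 2 = 192.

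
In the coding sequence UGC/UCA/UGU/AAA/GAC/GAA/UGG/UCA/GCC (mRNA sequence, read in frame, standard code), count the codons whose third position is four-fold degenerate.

Codon 1 UGC (Cys): third position 2-fold.
Codon 2 UCA (Ser): third position 4-fold.
Codon 3 UGU (Cys): third position 2-fold.
Codon 4 AAA (Lys): third position 2-fold.
Codon 5 GAC (Asp): third position 2-fold.
Codon 6 GAA (Glu): third position 2-fold.
Codon 7 UGG (Trp): third position 1-fold.
Codon 8 UCA (Ser): third position 4-fold.
Codon 9 GCC (Ala): third position 4-fold.
Four-fold degenerate third positions: 3.

3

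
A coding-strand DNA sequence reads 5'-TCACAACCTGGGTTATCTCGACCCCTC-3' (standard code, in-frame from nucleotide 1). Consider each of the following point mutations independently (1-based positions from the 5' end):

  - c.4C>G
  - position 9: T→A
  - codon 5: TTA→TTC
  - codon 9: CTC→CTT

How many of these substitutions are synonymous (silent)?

Codon 2: CAA (Gln) → GAA (Glu) — missense.
Codon 3: CCT (Pro) → CCA (Pro) — synonymous.
Codon 5: TTA (Leu) → TTC (Phe) — missense.
Codon 9: CTC (Leu) → CTT (Leu) — synonymous.
Synonymous: 2 of 4.

2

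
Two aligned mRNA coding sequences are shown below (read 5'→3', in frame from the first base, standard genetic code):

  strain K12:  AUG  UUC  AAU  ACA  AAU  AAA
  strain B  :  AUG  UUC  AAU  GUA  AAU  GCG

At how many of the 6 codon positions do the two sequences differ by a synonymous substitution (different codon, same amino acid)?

Codon 1: AUG Met / AUG Met — identical.
Codon 2: UUC Phe / UUC Phe — identical.
Codon 3: AAU Asn / AAU Asn — identical.
Codon 4: ACA Thr / GUA Val — nonsynonymous.
Codon 5: AAU Asn / AAU Asn — identical.
Codon 6: AAA Lys / GCG Ala — nonsynonymous.
Synonymous differences: 0.

0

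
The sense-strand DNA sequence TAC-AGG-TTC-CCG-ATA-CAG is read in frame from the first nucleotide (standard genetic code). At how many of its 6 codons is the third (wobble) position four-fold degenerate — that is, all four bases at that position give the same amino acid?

Codon 1 TAC (Tyr): third position 2-fold.
Codon 2 AGG (Arg): third position 2-fold.
Codon 3 TTC (Phe): third position 2-fold.
Codon 4 CCG (Pro): third position 4-fold.
Codon 5 ATA (Ile): third position 3-fold.
Codon 6 CAG (Gln): third position 2-fold.
Four-fold degenerate third positions: 1.

1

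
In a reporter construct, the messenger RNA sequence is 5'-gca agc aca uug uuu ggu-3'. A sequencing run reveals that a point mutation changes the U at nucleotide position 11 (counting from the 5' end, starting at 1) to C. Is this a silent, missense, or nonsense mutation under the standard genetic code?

missense

Position 11 falls in codon 4: UUG → Leu.
After the substitution the codon is UCG → Ser.
Leu ≠ Ser, so this is a missense mutation.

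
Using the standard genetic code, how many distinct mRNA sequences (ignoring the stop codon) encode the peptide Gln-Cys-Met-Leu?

24

Gln: 2 codons.
Cys: 2 codons.
Met: 1 codon.
Leu: 6 codons.
2 × 2 × 1 × 6 = 24.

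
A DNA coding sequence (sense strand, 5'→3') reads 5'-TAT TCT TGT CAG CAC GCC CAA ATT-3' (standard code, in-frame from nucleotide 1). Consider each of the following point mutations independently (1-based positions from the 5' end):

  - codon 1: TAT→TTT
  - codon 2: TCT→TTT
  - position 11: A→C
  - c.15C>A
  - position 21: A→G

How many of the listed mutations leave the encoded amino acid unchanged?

1

Codon 1: TAT (Tyr) → TTT (Phe) — missense.
Codon 2: TCT (Ser) → TTT (Phe) — missense.
Codon 4: CAG (Gln) → CCG (Pro) — missense.
Codon 5: CAC (His) → CAA (Gln) — missense.
Codon 7: CAA (Gln) → CAG (Gln) — synonymous.
Synonymous: 1 of 5.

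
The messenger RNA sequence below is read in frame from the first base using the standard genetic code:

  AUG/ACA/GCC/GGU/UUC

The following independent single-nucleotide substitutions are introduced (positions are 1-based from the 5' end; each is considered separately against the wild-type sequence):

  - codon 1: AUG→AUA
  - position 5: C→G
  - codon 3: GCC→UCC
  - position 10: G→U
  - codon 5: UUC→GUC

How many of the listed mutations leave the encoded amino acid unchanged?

Codon 1: AUG (Met) → AUA (Ile) — missense.
Codon 2: ACA (Thr) → AGA (Arg) — missense.
Codon 3: GCC (Ala) → UCC (Ser) — missense.
Codon 4: GGU (Gly) → UGU (Cys) — missense.
Codon 5: UUC (Phe) → GUC (Val) — missense.
Synonymous: 0 of 5.

0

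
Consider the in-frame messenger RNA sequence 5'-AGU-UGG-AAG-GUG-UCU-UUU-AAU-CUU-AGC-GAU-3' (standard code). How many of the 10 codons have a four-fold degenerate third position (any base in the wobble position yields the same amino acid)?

3

Codon 1 AGU (Ser): third position 2-fold.
Codon 2 UGG (Trp): third position 1-fold.
Codon 3 AAG (Lys): third position 2-fold.
Codon 4 GUG (Val): third position 4-fold.
Codon 5 UCU (Ser): third position 4-fold.
Codon 6 UUU (Phe): third position 2-fold.
Codon 7 AAU (Asn): third position 2-fold.
Codon 8 CUU (Leu): third position 4-fold.
Codon 9 AGC (Ser): third position 2-fold.
Codon 10 GAU (Asp): third position 2-fold.
Four-fold degenerate third positions: 3.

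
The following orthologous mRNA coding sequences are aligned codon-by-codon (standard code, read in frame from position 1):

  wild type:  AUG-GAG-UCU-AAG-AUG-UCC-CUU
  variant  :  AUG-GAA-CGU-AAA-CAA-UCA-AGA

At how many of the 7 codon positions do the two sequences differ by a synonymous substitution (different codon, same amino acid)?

3

Codon 1: AUG Met / AUG Met — identical.
Codon 2: GAG Glu / GAA Glu — synonymous.
Codon 3: UCU Ser / CGU Arg — nonsynonymous.
Codon 4: AAG Lys / AAA Lys — synonymous.
Codon 5: AUG Met / CAA Gln — nonsynonymous.
Codon 6: UCC Ser / UCA Ser — synonymous.
Codon 7: CUU Leu / AGA Arg — nonsynonymous.
Synonymous differences: 3.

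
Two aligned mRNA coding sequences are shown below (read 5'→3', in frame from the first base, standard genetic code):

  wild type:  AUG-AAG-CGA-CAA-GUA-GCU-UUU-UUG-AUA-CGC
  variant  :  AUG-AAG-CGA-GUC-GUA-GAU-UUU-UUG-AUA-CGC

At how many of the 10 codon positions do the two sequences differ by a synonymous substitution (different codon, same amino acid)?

Codon 1: AUG Met / AUG Met — identical.
Codon 2: AAG Lys / AAG Lys — identical.
Codon 3: CGA Arg / CGA Arg — identical.
Codon 4: CAA Gln / GUC Val — nonsynonymous.
Codon 5: GUA Val / GUA Val — identical.
Codon 6: GCU Ala / GAU Asp — nonsynonymous.
Codon 7: UUU Phe / UUU Phe — identical.
Codon 8: UUG Leu / UUG Leu — identical.
Codon 9: AUA Ile / AUA Ile — identical.
Codon 10: CGC Arg / CGC Arg — identical.
Synonymous differences: 0.

0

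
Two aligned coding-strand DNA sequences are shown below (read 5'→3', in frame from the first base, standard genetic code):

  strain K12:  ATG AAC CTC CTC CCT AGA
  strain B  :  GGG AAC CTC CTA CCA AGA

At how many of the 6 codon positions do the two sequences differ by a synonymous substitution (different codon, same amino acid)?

2

Codon 1: ATG Met / GGG Gly — nonsynonymous.
Codon 2: AAC Asn / AAC Asn — identical.
Codon 3: CTC Leu / CTC Leu — identical.
Codon 4: CTC Leu / CTA Leu — synonymous.
Codon 5: CCT Pro / CCA Pro — synonymous.
Codon 6: AGA Arg / AGA Arg — identical.
Synonymous differences: 2.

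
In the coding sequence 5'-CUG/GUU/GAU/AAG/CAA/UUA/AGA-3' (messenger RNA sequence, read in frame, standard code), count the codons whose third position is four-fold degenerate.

2

Codon 1 CUG (Leu): third position 4-fold.
Codon 2 GUU (Val): third position 4-fold.
Codon 3 GAU (Asp): third position 2-fold.
Codon 4 AAG (Lys): third position 2-fold.
Codon 5 CAA (Gln): third position 2-fold.
Codon 6 UUA (Leu): third position 2-fold.
Codon 7 AGA (Arg): third position 2-fold.
Four-fold degenerate third positions: 2.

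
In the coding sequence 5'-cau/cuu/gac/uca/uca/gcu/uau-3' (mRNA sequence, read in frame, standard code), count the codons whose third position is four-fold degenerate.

Codon 1 CAU (His): third position 2-fold.
Codon 2 CUU (Leu): third position 4-fold.
Codon 3 GAC (Asp): third position 2-fold.
Codon 4 UCA (Ser): third position 4-fold.
Codon 5 UCA (Ser): third position 4-fold.
Codon 6 GCU (Ala): third position 4-fold.
Codon 7 UAU (Tyr): third position 2-fold.
Four-fold degenerate third positions: 4.

4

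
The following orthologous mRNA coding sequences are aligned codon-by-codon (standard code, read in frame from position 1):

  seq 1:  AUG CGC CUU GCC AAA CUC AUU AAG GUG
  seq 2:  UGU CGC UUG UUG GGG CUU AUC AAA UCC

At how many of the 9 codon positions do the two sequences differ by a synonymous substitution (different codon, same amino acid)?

Codon 1: AUG Met / UGU Cys — nonsynonymous.
Codon 2: CGC Arg / CGC Arg — identical.
Codon 3: CUU Leu / UUG Leu — synonymous.
Codon 4: GCC Ala / UUG Leu — nonsynonymous.
Codon 5: AAA Lys / GGG Gly — nonsynonymous.
Codon 6: CUC Leu / CUU Leu — synonymous.
Codon 7: AUU Ile / AUC Ile — synonymous.
Codon 8: AAG Lys / AAA Lys — synonymous.
Codon 9: GUG Val / UCC Ser — nonsynonymous.
Synonymous differences: 4.

4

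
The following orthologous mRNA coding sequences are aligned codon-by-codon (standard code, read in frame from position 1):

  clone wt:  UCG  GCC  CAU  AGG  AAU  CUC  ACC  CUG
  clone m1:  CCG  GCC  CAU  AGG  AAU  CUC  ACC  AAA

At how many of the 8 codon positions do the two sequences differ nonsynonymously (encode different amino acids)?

2

Codon 1: UCG Ser / CCG Pro — nonsynonymous.
Codon 2: GCC Ala / GCC Ala — identical.
Codon 3: CAU His / CAU His — identical.
Codon 4: AGG Arg / AGG Arg — identical.
Codon 5: AAU Asn / AAU Asn — identical.
Codon 6: CUC Leu / CUC Leu — identical.
Codon 7: ACC Thr / ACC Thr — identical.
Codon 8: CUG Leu / AAA Lys — nonsynonymous.
Nonsynonymous differences: 2.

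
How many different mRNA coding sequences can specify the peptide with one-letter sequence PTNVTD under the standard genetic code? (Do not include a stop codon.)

1024

Pro: 4 codons.
Thr: 4 codons.
Asn: 2 codons.
Val: 4 codons.
Thr: 4 codons.
Asp: 2 codons.
4 × 4 × 2 × 4 × 4 × 2 = 1024.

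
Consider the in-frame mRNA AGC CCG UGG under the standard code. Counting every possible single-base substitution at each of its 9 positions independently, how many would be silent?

4

Codon 1 (AGC, Ser): 1 synonymous substitution.
Codon 2 (CCG, Pro): 3 synonymous substitutions.
Codon 3 (UGG, Trp): 0 synonymous substitutions.
Total: 1 + 3 + 0 = 4.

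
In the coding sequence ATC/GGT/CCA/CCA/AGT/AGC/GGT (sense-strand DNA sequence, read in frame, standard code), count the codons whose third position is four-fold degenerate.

Codon 1 ATC (Ile): third position 3-fold.
Codon 2 GGT (Gly): third position 4-fold.
Codon 3 CCA (Pro): third position 4-fold.
Codon 4 CCA (Pro): third position 4-fold.
Codon 5 AGT (Ser): third position 2-fold.
Codon 6 AGC (Ser): third position 2-fold.
Codon 7 GGT (Gly): third position 4-fold.
Four-fold degenerate third positions: 4.

4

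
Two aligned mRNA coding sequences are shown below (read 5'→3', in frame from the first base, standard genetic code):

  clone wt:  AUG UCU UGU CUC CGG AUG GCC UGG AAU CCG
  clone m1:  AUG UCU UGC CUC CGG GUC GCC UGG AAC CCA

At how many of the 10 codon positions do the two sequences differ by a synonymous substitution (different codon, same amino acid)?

3

Codon 1: AUG Met / AUG Met — identical.
Codon 2: UCU Ser / UCU Ser — identical.
Codon 3: UGU Cys / UGC Cys — synonymous.
Codon 4: CUC Leu / CUC Leu — identical.
Codon 5: CGG Arg / CGG Arg — identical.
Codon 6: AUG Met / GUC Val — nonsynonymous.
Codon 7: GCC Ala / GCC Ala — identical.
Codon 8: UGG Trp / UGG Trp — identical.
Codon 9: AAU Asn / AAC Asn — synonymous.
Codon 10: CCG Pro / CCA Pro — synonymous.
Synonymous differences: 3.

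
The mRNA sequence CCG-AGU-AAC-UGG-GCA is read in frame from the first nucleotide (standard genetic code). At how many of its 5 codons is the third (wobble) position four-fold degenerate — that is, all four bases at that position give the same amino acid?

2

Codon 1 CCG (Pro): third position 4-fold.
Codon 2 AGU (Ser): third position 2-fold.
Codon 3 AAC (Asn): third position 2-fold.
Codon 4 UGG (Trp): third position 1-fold.
Codon 5 GCA (Ala): third position 4-fold.
Four-fold degenerate third positions: 2.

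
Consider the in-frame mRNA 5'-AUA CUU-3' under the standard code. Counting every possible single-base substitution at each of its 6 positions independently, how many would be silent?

Codon 1 (AUA, Ile): 2 synonymous substitutions.
Codon 2 (CUU, Leu): 3 synonymous substitutions.
Total: 2 + 3 = 5.

5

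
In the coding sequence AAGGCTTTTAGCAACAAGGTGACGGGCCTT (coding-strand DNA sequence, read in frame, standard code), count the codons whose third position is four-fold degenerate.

5

Codon 1 AAG (Lys): third position 2-fold.
Codon 2 GCT (Ala): third position 4-fold.
Codon 3 TTT (Phe): third position 2-fold.
Codon 4 AGC (Ser): third position 2-fold.
Codon 5 AAC (Asn): third position 2-fold.
Codon 6 AAG (Lys): third position 2-fold.
Codon 7 GTG (Val): third position 4-fold.
Codon 8 ACG (Thr): third position 4-fold.
Codon 9 GGC (Gly): third position 4-fold.
Codon 10 CTT (Leu): third position 4-fold.
Four-fold degenerate third positions: 5.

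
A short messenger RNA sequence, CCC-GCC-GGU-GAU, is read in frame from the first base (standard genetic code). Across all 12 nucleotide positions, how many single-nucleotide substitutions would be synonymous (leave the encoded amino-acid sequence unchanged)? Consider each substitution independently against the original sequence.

10

Codon 1 (CCC, Pro): 3 synonymous substitutions.
Codon 2 (GCC, Ala): 3 synonymous substitutions.
Codon 3 (GGU, Gly): 3 synonymous substitutions.
Codon 4 (GAU, Asp): 1 synonymous substitution.
Total: 3 + 3 + 3 + 1 = 10.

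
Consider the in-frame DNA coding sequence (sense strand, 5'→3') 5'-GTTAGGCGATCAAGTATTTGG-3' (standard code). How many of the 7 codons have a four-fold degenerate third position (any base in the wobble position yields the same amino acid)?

3

Codon 1 GTT (Val): third position 4-fold.
Codon 2 AGG (Arg): third position 2-fold.
Codon 3 CGA (Arg): third position 4-fold.
Codon 4 TCA (Ser): third position 4-fold.
Codon 5 AGT (Ser): third position 2-fold.
Codon 6 ATT (Ile): third position 3-fold.
Codon 7 TGG (Trp): third position 1-fold.
Four-fold degenerate third positions: 3.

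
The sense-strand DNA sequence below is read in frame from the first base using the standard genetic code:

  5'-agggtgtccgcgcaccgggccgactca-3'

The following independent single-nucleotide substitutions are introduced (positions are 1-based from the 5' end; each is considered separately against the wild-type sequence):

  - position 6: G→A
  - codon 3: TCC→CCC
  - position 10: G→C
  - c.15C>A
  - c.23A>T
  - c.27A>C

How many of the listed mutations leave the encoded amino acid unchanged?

2

Codon 2: GTG (Val) → GTA (Val) — synonymous.
Codon 3: TCC (Ser) → CCC (Pro) — missense.
Codon 4: GCG (Ala) → CCG (Pro) — missense.
Codon 5: CAC (His) → CAA (Gln) — missense.
Codon 8: GAC (Asp) → GTC (Val) — missense.
Codon 9: TCA (Ser) → TCC (Ser) — synonymous.
Synonymous: 2 of 6.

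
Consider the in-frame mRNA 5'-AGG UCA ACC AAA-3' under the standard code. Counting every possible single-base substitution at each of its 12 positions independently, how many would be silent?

9

Codon 1 (AGG, Arg): 2 synonymous substitutions.
Codon 2 (UCA, Ser): 3 synonymous substitutions.
Codon 3 (ACC, Thr): 3 synonymous substitutions.
Codon 4 (AAA, Lys): 1 synonymous substitution.
Total: 2 + 3 + 3 + 1 = 9.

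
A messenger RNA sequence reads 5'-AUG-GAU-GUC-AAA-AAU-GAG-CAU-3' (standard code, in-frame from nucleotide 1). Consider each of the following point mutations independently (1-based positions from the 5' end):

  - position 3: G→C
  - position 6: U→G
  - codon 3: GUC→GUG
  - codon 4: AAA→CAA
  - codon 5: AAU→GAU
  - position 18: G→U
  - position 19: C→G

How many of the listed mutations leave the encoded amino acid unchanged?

1

Codon 1: AUG (Met) → AUC (Ile) — missense.
Codon 2: GAU (Asp) → GAG (Glu) — missense.
Codon 3: GUC (Val) → GUG (Val) — synonymous.
Codon 4: AAA (Lys) → CAA (Gln) — missense.
Codon 5: AAU (Asn) → GAU (Asp) — missense.
Codon 6: GAG (Glu) → GAU (Asp) — missense.
Codon 7: CAU (His) → GAU (Asp) — missense.
Synonymous: 1 of 7.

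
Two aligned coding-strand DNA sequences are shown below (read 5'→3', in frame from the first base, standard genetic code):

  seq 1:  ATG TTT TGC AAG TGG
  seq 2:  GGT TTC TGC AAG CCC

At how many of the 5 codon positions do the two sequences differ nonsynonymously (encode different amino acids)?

Codon 1: ATG Met / GGT Gly — nonsynonymous.
Codon 2: TTT Phe / TTC Phe — synonymous.
Codon 3: TGC Cys / TGC Cys — identical.
Codon 4: AAG Lys / AAG Lys — identical.
Codon 5: TGG Trp / CCC Pro — nonsynonymous.
Nonsynonymous differences: 2.

2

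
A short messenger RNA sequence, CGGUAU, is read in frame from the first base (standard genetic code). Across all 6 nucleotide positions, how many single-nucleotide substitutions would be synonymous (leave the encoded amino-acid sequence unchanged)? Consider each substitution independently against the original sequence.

Codon 1 (CGG, Arg): 4 synonymous substitutions.
Codon 2 (UAU, Tyr): 1 synonymous substitution.
Total: 4 + 1 = 5.

5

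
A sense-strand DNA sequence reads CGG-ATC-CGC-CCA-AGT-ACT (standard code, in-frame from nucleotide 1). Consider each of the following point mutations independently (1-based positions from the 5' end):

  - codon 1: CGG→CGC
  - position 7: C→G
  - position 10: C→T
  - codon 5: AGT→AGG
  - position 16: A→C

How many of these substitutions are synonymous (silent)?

1

Codon 1: CGG (Arg) → CGC (Arg) — synonymous.
Codon 3: CGC (Arg) → GGC (Gly) — missense.
Codon 4: CCA (Pro) → TCA (Ser) — missense.
Codon 5: AGT (Ser) → AGG (Arg) — missense.
Codon 6: ACT (Thr) → CCT (Pro) — missense.
Synonymous: 1 of 5.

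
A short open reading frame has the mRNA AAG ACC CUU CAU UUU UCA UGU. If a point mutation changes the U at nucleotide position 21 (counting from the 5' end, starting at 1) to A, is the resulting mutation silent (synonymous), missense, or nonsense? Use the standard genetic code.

nonsense

Position 21 falls in codon 7: UGU → Cys.
After the substitution the codon is UGA → Stop.
The new codon is a stop codon, so this is a nonsense mutation.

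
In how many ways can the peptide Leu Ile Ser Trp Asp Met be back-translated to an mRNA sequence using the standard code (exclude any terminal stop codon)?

216

Leu: 6 codons.
Ile: 3 codons.
Ser: 6 codons.
Trp: 1 codon.
Asp: 2 codons.
Met: 1 codon.
6 × 3 × 6 × 1 × 2 × 1 = 216.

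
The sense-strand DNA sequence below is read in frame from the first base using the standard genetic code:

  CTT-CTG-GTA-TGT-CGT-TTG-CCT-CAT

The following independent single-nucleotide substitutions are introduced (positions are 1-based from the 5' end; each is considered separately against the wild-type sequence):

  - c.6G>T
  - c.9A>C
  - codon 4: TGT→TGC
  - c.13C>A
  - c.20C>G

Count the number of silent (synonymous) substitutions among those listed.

Codon 2: CTG (Leu) → CTT (Leu) — synonymous.
Codon 3: GTA (Val) → GTC (Val) — synonymous.
Codon 4: TGT (Cys) → TGC (Cys) — synonymous.
Codon 5: CGT (Arg) → AGT (Ser) — missense.
Codon 7: CCT (Pro) → CGT (Arg) — missense.
Synonymous: 3 of 5.

3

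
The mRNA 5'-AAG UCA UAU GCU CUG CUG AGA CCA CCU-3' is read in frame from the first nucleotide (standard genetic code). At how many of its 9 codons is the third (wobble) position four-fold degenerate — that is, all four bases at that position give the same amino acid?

Codon 1 AAG (Lys): third position 2-fold.
Codon 2 UCA (Ser): third position 4-fold.
Codon 3 UAU (Tyr): third position 2-fold.
Codon 4 GCU (Ala): third position 4-fold.
Codon 5 CUG (Leu): third position 4-fold.
Codon 6 CUG (Leu): third position 4-fold.
Codon 7 AGA (Arg): third position 2-fold.
Codon 8 CCA (Pro): third position 4-fold.
Codon 9 CCU (Pro): third position 4-fold.
Four-fold degenerate third positions: 6.

6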